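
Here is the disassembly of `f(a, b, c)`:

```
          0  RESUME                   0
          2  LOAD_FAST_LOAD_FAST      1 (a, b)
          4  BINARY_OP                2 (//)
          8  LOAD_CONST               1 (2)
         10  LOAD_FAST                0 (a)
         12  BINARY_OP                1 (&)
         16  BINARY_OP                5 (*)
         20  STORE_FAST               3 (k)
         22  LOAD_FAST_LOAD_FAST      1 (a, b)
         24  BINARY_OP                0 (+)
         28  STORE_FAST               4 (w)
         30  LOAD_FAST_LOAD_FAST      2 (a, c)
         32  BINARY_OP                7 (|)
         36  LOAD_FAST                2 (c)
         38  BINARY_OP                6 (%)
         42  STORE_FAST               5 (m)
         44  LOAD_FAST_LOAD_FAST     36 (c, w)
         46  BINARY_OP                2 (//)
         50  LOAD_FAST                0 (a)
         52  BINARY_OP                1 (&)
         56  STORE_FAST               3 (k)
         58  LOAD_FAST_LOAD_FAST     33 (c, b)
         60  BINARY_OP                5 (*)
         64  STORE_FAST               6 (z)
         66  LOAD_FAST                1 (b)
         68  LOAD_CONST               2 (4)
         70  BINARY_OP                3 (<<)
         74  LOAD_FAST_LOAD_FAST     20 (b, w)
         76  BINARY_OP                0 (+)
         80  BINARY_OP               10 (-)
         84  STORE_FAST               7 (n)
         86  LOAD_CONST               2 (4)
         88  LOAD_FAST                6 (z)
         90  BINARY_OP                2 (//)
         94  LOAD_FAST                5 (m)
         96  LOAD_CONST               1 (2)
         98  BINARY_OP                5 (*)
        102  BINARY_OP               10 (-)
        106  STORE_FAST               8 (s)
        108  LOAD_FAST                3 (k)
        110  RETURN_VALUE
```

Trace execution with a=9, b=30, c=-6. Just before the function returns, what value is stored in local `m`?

LOAD_FAST_LOAD_FAST a,b → push 9,30. Stack: [9, 30]
BINARY_OP // → 9 // 30 = 0. Stack: [0]
LOAD_CONST → push 2. Stack: [0, 2]
LOAD_FAST a → push 9. Stack: [0, 2, 9]
BINARY_OP & → 2 & 9 = 0. Stack: [0, 0]
BINARY_OP * → 0 * 0 = 0. Stack: [0]
STORE_FAST k → k=0. Stack: []
LOAD_FAST_LOAD_FAST a,b → push 9,30. Stack: [9, 30]
BINARY_OP + → 9 + 30 = 39. Stack: [39]
STORE_FAST w → w=39. Stack: []
LOAD_FAST_LOAD_FAST a,c → push 9,-6. Stack: [9, -6]
BINARY_OP | → 9 | -6 = -5. Stack: [-5]
LOAD_FAST c → push -6. Stack: [-5, -6]
BINARY_OP % → -5 % -6 = -5. Stack: [-5]
STORE_FAST m → m=-5. Stack: []
LOAD_FAST_LOAD_FAST c,w → push -6,39. Stack: [-6, 39]
BINARY_OP // → -6 // 39 = -1. Stack: [-1]
LOAD_FAST a → push 9. Stack: [-1, 9]
BINARY_OP & → -1 & 9 = 9. Stack: [9]
STORE_FAST k → k=9. Stack: []
LOAD_FAST_LOAD_FAST c,b → push -6,30. Stack: [-6, 30]
BINARY_OP * → -6 * 30 = -180. Stack: [-180]
STORE_FAST z → z=-180. Stack: []
LOAD_FAST b → push 30. Stack: [30]
LOAD_CONST → push 4. Stack: [30, 4]
BINARY_OP << → 30 << 4 = 480. Stack: [480]
LOAD_FAST_LOAD_FAST b,w → push 30,39. Stack: [480, 30, 39]
BINARY_OP + → 30 + 39 = 69. Stack: [480, 69]
BINARY_OP - → 480 - 69 = 411. Stack: [411]
STORE_FAST n → n=411. Stack: []
LOAD_CONST → push 4. Stack: [4]
LOAD_FAST z → push -180. Stack: [4, -180]
BINARY_OP // → 4 // -180 = -1. Stack: [-1]
LOAD_FAST m → push -5. Stack: [-1, -5]
LOAD_CONST → push 2. Stack: [-1, -5, 2]
BINARY_OP * → -5 * 2 = -10. Stack: [-1, -10]
BINARY_OP - → -1 - -10 = 9. Stack: [9]
STORE_FAST s → s=9. Stack: []
LOAD_FAST k → push 9. Stack: [9]
RETURN_VALUE → return 9.

-5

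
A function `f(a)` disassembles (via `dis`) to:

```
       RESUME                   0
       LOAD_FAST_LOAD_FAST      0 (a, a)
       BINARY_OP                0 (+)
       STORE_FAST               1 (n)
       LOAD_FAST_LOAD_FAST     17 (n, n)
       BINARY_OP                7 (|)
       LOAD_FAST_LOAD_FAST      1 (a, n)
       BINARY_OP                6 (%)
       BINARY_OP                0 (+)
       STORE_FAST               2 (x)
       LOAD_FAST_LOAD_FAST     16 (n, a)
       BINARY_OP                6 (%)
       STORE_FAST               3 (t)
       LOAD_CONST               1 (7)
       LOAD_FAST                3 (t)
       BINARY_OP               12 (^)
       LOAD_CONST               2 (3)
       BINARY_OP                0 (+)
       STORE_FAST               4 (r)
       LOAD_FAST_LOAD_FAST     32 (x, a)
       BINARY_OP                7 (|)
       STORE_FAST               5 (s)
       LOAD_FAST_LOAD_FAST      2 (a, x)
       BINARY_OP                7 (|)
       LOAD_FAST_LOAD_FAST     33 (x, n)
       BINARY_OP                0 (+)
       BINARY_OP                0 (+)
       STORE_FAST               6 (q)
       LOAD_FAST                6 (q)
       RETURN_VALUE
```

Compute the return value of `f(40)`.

320

LOAD_FAST_LOAD_FAST a,a → push 40,40. Stack: [40, 40]
BINARY_OP + → 40 + 40 = 80. Stack: [80]
STORE_FAST n → n=80. Stack: []
LOAD_FAST_LOAD_FAST n,n → push 80,80. Stack: [80, 80]
BINARY_OP | → 80 | 80 = 80. Stack: [80]
LOAD_FAST_LOAD_FAST a,n → push 40,80. Stack: [80, 40, 80]
BINARY_OP % → 40 % 80 = 40. Stack: [80, 40]
BINARY_OP + → 80 + 40 = 120. Stack: [120]
STORE_FAST x → x=120. Stack: []
LOAD_FAST_LOAD_FAST n,a → push 80,40. Stack: [80, 40]
BINARY_OP % → 80 % 40 = 0. Stack: [0]
STORE_FAST t → t=0. Stack: []
LOAD_CONST → push 7. Stack: [7]
LOAD_FAST t → push 0. Stack: [7, 0]
BINARY_OP ^ → 7 ^ 0 = 7. Stack: [7]
LOAD_CONST → push 3. Stack: [7, 3]
BINARY_OP + → 7 + 3 = 10. Stack: [10]
STORE_FAST r → r=10. Stack: []
LOAD_FAST_LOAD_FAST x,a → push 120,40. Stack: [120, 40]
BINARY_OP | → 120 | 40 = 120. Stack: [120]
STORE_FAST s → s=120. Stack: []
LOAD_FAST_LOAD_FAST a,x → push 40,120. Stack: [40, 120]
BINARY_OP | → 40 | 120 = 120. Stack: [120]
LOAD_FAST_LOAD_FAST x,n → push 120,80. Stack: [120, 120, 80]
BINARY_OP + → 120 + 80 = 200. Stack: [120, 200]
BINARY_OP + → 120 + 200 = 320. Stack: [320]
STORE_FAST q → q=320. Stack: []
LOAD_FAST q → push 320. Stack: [320]
RETURN_VALUE → return 320.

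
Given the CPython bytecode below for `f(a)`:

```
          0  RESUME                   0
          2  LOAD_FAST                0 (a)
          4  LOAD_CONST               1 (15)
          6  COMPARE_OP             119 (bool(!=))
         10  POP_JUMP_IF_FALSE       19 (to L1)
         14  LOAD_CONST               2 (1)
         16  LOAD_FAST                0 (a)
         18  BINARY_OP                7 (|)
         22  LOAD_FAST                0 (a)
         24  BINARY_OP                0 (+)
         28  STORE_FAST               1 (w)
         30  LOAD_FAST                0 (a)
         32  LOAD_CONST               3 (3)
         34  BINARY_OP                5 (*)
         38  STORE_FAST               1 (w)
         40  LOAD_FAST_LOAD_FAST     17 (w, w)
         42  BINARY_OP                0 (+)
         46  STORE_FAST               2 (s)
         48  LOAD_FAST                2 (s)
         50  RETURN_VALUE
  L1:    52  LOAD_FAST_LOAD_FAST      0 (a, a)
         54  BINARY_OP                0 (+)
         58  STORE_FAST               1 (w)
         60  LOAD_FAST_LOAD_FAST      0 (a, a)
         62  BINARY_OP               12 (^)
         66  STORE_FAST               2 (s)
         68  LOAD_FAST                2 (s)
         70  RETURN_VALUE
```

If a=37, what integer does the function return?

222

LOAD_FAST a → push 37. Stack: [37]
LOAD_CONST → push 15. Stack: [37, 15]
COMPARE_OP bool(!=) → 37 vs 15 = True. Stack: [True]
POP_JUMP_IF_FALSE → pop True; no jump. Stack: []
LOAD_CONST → push 1. Stack: [1]
LOAD_FAST a → push 37. Stack: [1, 37]
BINARY_OP | → 1 | 37 = 37. Stack: [37]
LOAD_FAST a → push 37. Stack: [37, 37]
BINARY_OP + → 37 + 37 = 74. Stack: [74]
STORE_FAST w → w=74. Stack: []
LOAD_FAST a → push 37. Stack: [37]
LOAD_CONST → push 3. Stack: [37, 3]
BINARY_OP * → 37 * 3 = 111. Stack: [111]
STORE_FAST w → w=111. Stack: []
LOAD_FAST_LOAD_FAST w,w → push 111,111. Stack: [111, 111]
BINARY_OP + → 111 + 111 = 222. Stack: [222]
STORE_FAST s → s=222. Stack: []
LOAD_FAST s → push 222. Stack: [222]
RETURN_VALUE → return 222.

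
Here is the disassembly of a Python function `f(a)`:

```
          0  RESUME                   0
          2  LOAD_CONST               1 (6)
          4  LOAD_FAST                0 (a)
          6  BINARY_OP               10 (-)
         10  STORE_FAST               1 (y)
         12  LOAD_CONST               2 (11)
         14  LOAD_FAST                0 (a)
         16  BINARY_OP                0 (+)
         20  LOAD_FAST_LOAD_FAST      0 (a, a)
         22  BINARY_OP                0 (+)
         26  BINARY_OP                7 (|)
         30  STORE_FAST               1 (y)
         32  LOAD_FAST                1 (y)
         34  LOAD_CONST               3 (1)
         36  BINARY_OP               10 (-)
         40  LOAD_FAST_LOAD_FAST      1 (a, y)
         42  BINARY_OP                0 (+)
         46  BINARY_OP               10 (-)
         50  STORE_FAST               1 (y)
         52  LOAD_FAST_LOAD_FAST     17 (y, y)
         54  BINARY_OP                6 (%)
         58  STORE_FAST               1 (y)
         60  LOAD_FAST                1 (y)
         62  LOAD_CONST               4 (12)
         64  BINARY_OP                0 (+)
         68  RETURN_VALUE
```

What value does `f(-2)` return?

LOAD_CONST → push 6. Stack: [6]
LOAD_FAST a → push -2. Stack: [6, -2]
BINARY_OP - → 6 - -2 = 8. Stack: [8]
STORE_FAST y → y=8. Stack: []
LOAD_CONST → push 11. Stack: [11]
LOAD_FAST a → push -2. Stack: [11, -2]
BINARY_OP + → 11 + -2 = 9. Stack: [9]
LOAD_FAST_LOAD_FAST a,a → push -2,-2. Stack: [9, -2, -2]
BINARY_OP + → -2 + -2 = -4. Stack: [9, -4]
BINARY_OP | → 9 | -4 = -3. Stack: [-3]
STORE_FAST y → y=-3. Stack: []
LOAD_FAST y → push -3. Stack: [-3]
LOAD_CONST → push 1. Stack: [-3, 1]
BINARY_OP - → -3 - 1 = -4. Stack: [-4]
LOAD_FAST_LOAD_FAST a,y → push -2,-3. Stack: [-4, -2, -3]
BINARY_OP + → -2 + -3 = -5. Stack: [-4, -5]
BINARY_OP - → -4 - -5 = 1. Stack: [1]
STORE_FAST y → y=1. Stack: []
LOAD_FAST_LOAD_FAST y,y → push 1,1. Stack: [1, 1]
BINARY_OP % → 1 % 1 = 0. Stack: [0]
STORE_FAST y → y=0. Stack: []
LOAD_FAST y → push 0. Stack: [0]
LOAD_CONST → push 12. Stack: [0, 12]
BINARY_OP + → 0 + 12 = 12. Stack: [12]
RETURN_VALUE → return 12.

12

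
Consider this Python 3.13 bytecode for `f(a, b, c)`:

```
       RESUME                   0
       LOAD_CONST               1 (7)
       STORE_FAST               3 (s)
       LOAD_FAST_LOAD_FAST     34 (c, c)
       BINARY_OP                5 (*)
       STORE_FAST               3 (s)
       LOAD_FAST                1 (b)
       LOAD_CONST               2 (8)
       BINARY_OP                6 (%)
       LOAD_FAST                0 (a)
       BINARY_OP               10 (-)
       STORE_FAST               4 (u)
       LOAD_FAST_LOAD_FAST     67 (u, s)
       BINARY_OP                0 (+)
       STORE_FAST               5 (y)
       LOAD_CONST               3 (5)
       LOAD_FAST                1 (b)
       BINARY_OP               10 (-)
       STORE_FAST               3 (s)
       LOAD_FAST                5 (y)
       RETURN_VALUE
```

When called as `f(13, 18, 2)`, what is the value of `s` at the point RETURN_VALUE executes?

-13

LOAD_CONST → push 7. Stack: [7]
STORE_FAST s → s=7. Stack: []
LOAD_FAST_LOAD_FAST c,c → push 2,2. Stack: [2, 2]
BINARY_OP * → 2 * 2 = 4. Stack: [4]
STORE_FAST s → s=4. Stack: []
LOAD_FAST b → push 18. Stack: [18]
LOAD_CONST → push 8. Stack: [18, 8]
BINARY_OP % → 18 % 8 = 2. Stack: [2]
LOAD_FAST a → push 13. Stack: [2, 13]
BINARY_OP - → 2 - 13 = -11. Stack: [-11]
STORE_FAST u → u=-11. Stack: []
LOAD_FAST_LOAD_FAST u,s → push -11,4. Stack: [-11, 4]
BINARY_OP + → -11 + 4 = -7. Stack: [-7]
STORE_FAST y → y=-7. Stack: []
LOAD_CONST → push 5. Stack: [5]
LOAD_FAST b → push 18. Stack: [5, 18]
BINARY_OP - → 5 - 18 = -13. Stack: [-13]
STORE_FAST s → s=-13. Stack: []
LOAD_FAST y → push -7. Stack: [-7]
RETURN_VALUE → return -7.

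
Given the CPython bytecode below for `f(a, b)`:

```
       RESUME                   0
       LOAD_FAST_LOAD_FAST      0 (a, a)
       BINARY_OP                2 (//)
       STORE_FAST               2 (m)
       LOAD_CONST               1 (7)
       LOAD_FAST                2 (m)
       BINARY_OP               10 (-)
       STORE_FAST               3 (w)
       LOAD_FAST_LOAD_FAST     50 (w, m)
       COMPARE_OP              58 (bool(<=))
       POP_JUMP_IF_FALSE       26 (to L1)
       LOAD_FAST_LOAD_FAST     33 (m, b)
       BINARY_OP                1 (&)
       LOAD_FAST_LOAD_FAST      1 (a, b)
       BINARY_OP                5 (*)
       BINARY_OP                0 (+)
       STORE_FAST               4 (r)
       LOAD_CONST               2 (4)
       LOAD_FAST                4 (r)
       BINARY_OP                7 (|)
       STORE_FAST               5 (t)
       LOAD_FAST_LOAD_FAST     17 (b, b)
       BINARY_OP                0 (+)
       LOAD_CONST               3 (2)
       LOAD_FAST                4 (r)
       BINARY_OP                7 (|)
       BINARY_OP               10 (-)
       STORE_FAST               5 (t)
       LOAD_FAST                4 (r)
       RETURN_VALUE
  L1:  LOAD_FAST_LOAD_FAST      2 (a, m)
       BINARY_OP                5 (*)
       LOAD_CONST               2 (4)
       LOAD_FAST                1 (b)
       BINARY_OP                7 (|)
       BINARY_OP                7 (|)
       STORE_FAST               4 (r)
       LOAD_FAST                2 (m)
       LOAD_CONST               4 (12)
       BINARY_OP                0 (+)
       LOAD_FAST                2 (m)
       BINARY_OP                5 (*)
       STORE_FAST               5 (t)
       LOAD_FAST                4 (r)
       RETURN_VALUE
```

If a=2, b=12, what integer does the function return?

14

LOAD_FAST_LOAD_FAST a,a → push 2,2. Stack: [2, 2]
BINARY_OP // → 2 // 2 = 1. Stack: [1]
STORE_FAST m → m=1. Stack: []
LOAD_CONST → push 7. Stack: [7]
LOAD_FAST m → push 1. Stack: [7, 1]
BINARY_OP - → 7 - 1 = 6. Stack: [6]
STORE_FAST w → w=6. Stack: []
LOAD_FAST_LOAD_FAST w,m → push 6,1. Stack: [6, 1]
COMPARE_OP bool(<=) → 6 vs 1 = False. Stack: [False]
POP_JUMP_IF_FALSE → pop False; jump. Stack: []
LOAD_FAST_LOAD_FAST a,m → push 2,1. Stack: [2, 1]
BINARY_OP * → 2 * 1 = 2. Stack: [2]
LOAD_CONST → push 4. Stack: [2, 4]
LOAD_FAST b → push 12. Stack: [2, 4, 12]
BINARY_OP | → 4 | 12 = 12. Stack: [2, 12]
BINARY_OP | → 2 | 12 = 14. Stack: [14]
STORE_FAST r → r=14. Stack: []
LOAD_FAST m → push 1. Stack: [1]
LOAD_CONST → push 12. Stack: [1, 12]
BINARY_OP + → 1 + 12 = 13. Stack: [13]
LOAD_FAST m → push 1. Stack: [13, 1]
BINARY_OP * → 13 * 1 = 13. Stack: [13]
STORE_FAST t → t=13. Stack: []
LOAD_FAST r → push 14. Stack: [14]
RETURN_VALUE → return 14.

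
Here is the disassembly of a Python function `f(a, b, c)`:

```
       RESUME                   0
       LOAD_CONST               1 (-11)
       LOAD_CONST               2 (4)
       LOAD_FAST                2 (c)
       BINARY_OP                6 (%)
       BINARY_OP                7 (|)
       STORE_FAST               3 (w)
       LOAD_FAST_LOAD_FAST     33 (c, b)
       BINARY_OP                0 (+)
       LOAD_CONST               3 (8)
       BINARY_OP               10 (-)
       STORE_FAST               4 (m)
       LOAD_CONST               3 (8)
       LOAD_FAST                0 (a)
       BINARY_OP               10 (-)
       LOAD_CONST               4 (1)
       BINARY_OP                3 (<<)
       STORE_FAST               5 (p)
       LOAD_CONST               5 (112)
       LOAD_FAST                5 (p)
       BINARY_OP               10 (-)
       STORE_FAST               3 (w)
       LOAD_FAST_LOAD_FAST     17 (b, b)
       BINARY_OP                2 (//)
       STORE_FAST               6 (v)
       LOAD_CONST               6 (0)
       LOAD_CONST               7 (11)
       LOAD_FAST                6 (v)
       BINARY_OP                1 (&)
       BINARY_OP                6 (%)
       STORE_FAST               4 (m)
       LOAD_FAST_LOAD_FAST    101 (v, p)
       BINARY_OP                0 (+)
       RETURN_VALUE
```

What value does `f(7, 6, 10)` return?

LOAD_CONST → push -11. Stack: [-11]
LOAD_CONST → push 4. Stack: [-11, 4]
LOAD_FAST c → push 10. Stack: [-11, 4, 10]
BINARY_OP % → 4 % 10 = 4. Stack: [-11, 4]
BINARY_OP | → -11 | 4 = -11. Stack: [-11]
STORE_FAST w → w=-11. Stack: []
LOAD_FAST_LOAD_FAST c,b → push 10,6. Stack: [10, 6]
BINARY_OP + → 10 + 6 = 16. Stack: [16]
LOAD_CONST → push 8. Stack: [16, 8]
BINARY_OP - → 16 - 8 = 8. Stack: [8]
STORE_FAST m → m=8. Stack: []
LOAD_CONST → push 8. Stack: [8]
LOAD_FAST a → push 7. Stack: [8, 7]
BINARY_OP - → 8 - 7 = 1. Stack: [1]
LOAD_CONST → push 1. Stack: [1, 1]
BINARY_OP << → 1 << 1 = 2. Stack: [2]
STORE_FAST p → p=2. Stack: []
LOAD_CONST → push 112. Stack: [112]
LOAD_FAST p → push 2. Stack: [112, 2]
BINARY_OP - → 112 - 2 = 110. Stack: [110]
STORE_FAST w → w=110. Stack: []
LOAD_FAST_LOAD_FAST b,b → push 6,6. Stack: [6, 6]
BINARY_OP // → 6 // 6 = 1. Stack: [1]
STORE_FAST v → v=1. Stack: []
LOAD_CONST → push 0. Stack: [0]
LOAD_CONST → push 11. Stack: [0, 11]
LOAD_FAST v → push 1. Stack: [0, 11, 1]
BINARY_OP & → 11 & 1 = 1. Stack: [0, 1]
BINARY_OP % → 0 % 1 = 0. Stack: [0]
STORE_FAST m → m=0. Stack: []
LOAD_FAST_LOAD_FAST v,p → push 1,2. Stack: [1, 2]
BINARY_OP + → 1 + 2 = 3. Stack: [3]
RETURN_VALUE → return 3.

3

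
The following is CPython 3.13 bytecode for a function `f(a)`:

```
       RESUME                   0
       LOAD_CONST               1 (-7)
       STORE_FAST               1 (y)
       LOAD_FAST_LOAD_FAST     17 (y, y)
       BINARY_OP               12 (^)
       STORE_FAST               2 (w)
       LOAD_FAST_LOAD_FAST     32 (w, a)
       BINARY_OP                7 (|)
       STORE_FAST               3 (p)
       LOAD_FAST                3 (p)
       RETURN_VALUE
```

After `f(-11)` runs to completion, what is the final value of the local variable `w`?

0

LOAD_CONST → push -7. Stack: [-7]
STORE_FAST y → y=-7. Stack: []
LOAD_FAST_LOAD_FAST y,y → push -7,-7. Stack: [-7, -7]
BINARY_OP ^ → -7 ^ -7 = 0. Stack: [0]
STORE_FAST w → w=0. Stack: []
LOAD_FAST_LOAD_FAST w,a → push 0,-11. Stack: [0, -11]
BINARY_OP | → 0 | -11 = -11. Stack: [-11]
STORE_FAST p → p=-11. Stack: []
LOAD_FAST p → push -11. Stack: [-11]
RETURN_VALUE → return -11.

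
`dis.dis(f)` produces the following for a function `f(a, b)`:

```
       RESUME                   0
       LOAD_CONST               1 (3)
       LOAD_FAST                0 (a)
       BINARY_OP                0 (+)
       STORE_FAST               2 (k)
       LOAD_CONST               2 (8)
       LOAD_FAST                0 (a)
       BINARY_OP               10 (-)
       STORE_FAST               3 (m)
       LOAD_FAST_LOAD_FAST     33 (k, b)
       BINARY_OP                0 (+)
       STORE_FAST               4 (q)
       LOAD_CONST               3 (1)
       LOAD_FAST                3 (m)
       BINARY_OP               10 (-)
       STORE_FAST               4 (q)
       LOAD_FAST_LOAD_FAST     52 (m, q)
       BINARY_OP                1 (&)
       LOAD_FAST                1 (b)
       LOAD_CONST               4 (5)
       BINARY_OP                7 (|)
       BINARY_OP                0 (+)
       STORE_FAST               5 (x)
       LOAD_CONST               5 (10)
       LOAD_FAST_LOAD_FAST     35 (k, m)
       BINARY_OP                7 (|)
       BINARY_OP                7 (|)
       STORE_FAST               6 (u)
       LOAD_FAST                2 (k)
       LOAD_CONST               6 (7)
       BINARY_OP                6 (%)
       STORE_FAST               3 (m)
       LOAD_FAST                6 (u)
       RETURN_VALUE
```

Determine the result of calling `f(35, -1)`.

LOAD_CONST → push 3. Stack: [3]
LOAD_FAST a → push 35. Stack: [3, 35]
BINARY_OP + → 3 + 35 = 38. Stack: [38]
STORE_FAST k → k=38. Stack: []
LOAD_CONST → push 8. Stack: [8]
LOAD_FAST a → push 35. Stack: [8, 35]
BINARY_OP - → 8 - 35 = -27. Stack: [-27]
STORE_FAST m → m=-27. Stack: []
LOAD_FAST_LOAD_FAST k,b → push 38,-1. Stack: [38, -1]
BINARY_OP + → 38 + -1 = 37. Stack: [37]
STORE_FAST q → q=37. Stack: []
LOAD_CONST → push 1. Stack: [1]
LOAD_FAST m → push -27. Stack: [1, -27]
BINARY_OP - → 1 - -27 = 28. Stack: [28]
STORE_FAST q → q=28. Stack: []
LOAD_FAST_LOAD_FAST m,q → push -27,28. Stack: [-27, 28]
BINARY_OP & → -27 & 28 = 4. Stack: [4]
LOAD_FAST b → push -1. Stack: [4, -1]
LOAD_CONST → push 5. Stack: [4, -1, 5]
BINARY_OP | → -1 | 5 = -1. Stack: [4, -1]
BINARY_OP + → 4 + -1 = 3. Stack: [3]
STORE_FAST x → x=3. Stack: []
LOAD_CONST → push 10. Stack: [10]
LOAD_FAST_LOAD_FAST k,m → push 38,-27. Stack: [10, 38, -27]
BINARY_OP | → 38 | -27 = -25. Stack: [10, -25]
BINARY_OP | → 10 | -25 = -17. Stack: [-17]
STORE_FAST u → u=-17. Stack: []
LOAD_FAST k → push 38. Stack: [38]
LOAD_CONST → push 7. Stack: [38, 7]
BINARY_OP % → 38 % 7 = 3. Stack: [3]
STORE_FAST m → m=3. Stack: []
LOAD_FAST u → push -17. Stack: [-17]
RETURN_VALUE → return -17.

-17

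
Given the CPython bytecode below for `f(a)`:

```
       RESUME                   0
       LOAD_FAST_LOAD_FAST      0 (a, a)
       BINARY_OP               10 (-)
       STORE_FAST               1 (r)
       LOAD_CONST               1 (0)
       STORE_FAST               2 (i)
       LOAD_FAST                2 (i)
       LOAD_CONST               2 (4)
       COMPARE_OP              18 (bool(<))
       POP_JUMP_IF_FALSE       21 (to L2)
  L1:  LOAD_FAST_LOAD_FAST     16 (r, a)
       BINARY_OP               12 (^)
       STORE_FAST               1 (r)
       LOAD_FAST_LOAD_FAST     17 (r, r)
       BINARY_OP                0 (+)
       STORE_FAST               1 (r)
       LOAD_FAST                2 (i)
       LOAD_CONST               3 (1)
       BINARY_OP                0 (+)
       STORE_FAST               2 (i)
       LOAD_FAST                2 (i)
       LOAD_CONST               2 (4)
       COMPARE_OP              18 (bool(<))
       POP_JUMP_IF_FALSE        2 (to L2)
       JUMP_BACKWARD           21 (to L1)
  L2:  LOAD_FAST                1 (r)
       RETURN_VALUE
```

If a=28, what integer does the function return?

LOAD_FAST_LOAD_FAST a,a → push 28,28
BINARY_OP - → 28 - 28 = 0
STORE_FAST r → r=0
LOAD_CONST → push 0
STORE_FAST i → i=0
LOAD_FAST i → push 0
LOAD_CONST → push 4
COMPARE_OP bool(<) → 0 vs 4 = True
POP_JUMP_IF_FALSE → pop True; no jump
LOAD_FAST_LOAD_FAST r,a → push 0,28
BINARY_OP ^ → 0 ^ 28 = 28
STORE_FAST r → r=28
LOAD_FAST_LOAD_FAST r,r → push 28,28
BINARY_OP + → 28 + 28 = 56
STORE_FAST r → r=56
LOAD_FAST i → push 0
LOAD_CONST → push 1
BINARY_OP + → 0 + 1 = 1
STORE_FAST i → i=1
LOAD_FAST i → push 1
LOAD_CONST → push 4
COMPARE_OP bool(<) → 1 vs 4 = True
POP_JUMP_IF_FALSE → pop True; no jump
LOAD_FAST_LOAD_FAST r,a → push 56,28
BINARY_OP ^ → 56 ^ 28 = 36
STORE_FAST r → r=36
LOAD_FAST_LOAD_FAST r,r → push 36,36
BINARY_OP + → 36 + 36 = 72
STORE_FAST r → r=72
LOAD_FAST i → push 1
LOAD_CONST → push 1
BINARY_OP + → 1 + 1 = 2
STORE_FAST i → i=2
LOAD_FAST i → push 2
LOAD_CONST → push 4
COMPARE_OP bool(<) → 2 vs 4 = True
POP_JUMP_IF_FALSE → pop True; no jump
LOAD_FAST_LOAD_FAST r,a → push 72,28
BINARY_OP ^ → 72 ^ 28 = 84
STORE_FAST r → r=84
LOAD_FAST_LOAD_FAST r,r → push 84,84
BINARY_OP + → 84 + 84 = 168
STORE_FAST r → r=168
LOAD_FAST i → push 2
LOAD_CONST → push 1
BINARY_OP + → 2 + 1 = 3
STORE_FAST i → i=3
LOAD_FAST i → push 3
LOAD_CONST → push 4
COMPARE_OP bool(<) → 3 vs 4 = True
POP_JUMP_IF_FALSE → pop True; no jump
LOAD_FAST_LOAD_FAST r,a → push 168,28
BINARY_OP ^ → 168 ^ 28 = 180
STORE_FAST r → r=180
LOAD_FAST_LOAD_FAST r,r → push 180,180
BINARY_OP + → 180 + 180 = 360
STORE_FAST r → r=360
LOAD_FAST i → push 3
LOAD_CONST → push 1
BINARY_OP + → 3 + 1 = 4
STORE_FAST i → i=4
LOAD_FAST i → push 4
LOAD_CONST → push 4
COMPARE_OP bool(<) → 4 vs 4 = False
POP_JUMP_IF_FALSE → pop False; jump
LOAD_FAST r → push 360
RETURN_VALUE → return 360.

360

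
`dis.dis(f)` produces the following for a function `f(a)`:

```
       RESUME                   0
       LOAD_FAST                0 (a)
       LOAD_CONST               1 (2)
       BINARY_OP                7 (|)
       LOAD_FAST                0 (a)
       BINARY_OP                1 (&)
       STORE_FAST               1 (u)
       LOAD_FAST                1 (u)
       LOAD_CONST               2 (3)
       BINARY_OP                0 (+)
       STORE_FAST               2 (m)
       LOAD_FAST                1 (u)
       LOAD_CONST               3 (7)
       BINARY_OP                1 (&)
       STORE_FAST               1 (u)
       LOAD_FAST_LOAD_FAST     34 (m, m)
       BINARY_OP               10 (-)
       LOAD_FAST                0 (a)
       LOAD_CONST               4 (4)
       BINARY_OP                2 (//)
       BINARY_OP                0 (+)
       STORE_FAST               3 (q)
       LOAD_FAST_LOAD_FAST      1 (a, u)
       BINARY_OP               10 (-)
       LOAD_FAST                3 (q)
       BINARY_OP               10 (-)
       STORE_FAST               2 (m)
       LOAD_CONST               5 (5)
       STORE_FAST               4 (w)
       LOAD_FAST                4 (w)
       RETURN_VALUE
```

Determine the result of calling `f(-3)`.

LOAD_FAST a → push -3. Stack: [-3]
LOAD_CONST → push 2. Stack: [-3, 2]
BINARY_OP | → -3 | 2 = -1. Stack: [-1]
LOAD_FAST a → push -3. Stack: [-1, -3]
BINARY_OP & → -1 & -3 = -3. Stack: [-3]
STORE_FAST u → u=-3. Stack: []
LOAD_FAST u → push -3. Stack: [-3]
LOAD_CONST → push 3. Stack: [-3, 3]
BINARY_OP + → -3 + 3 = 0. Stack: [0]
STORE_FAST m → m=0. Stack: []
LOAD_FAST u → push -3. Stack: [-3]
LOAD_CONST → push 7. Stack: [-3, 7]
BINARY_OP & → -3 & 7 = 5. Stack: [5]
STORE_FAST u → u=5. Stack: []
LOAD_FAST_LOAD_FAST m,m → push 0,0. Stack: [0, 0]
BINARY_OP - → 0 - 0 = 0. Stack: [0]
LOAD_FAST a → push -3. Stack: [0, -3]
LOAD_CONST → push 4. Stack: [0, -3, 4]
BINARY_OP // → -3 // 4 = -1. Stack: [0, -1]
BINARY_OP + → 0 + -1 = -1. Stack: [-1]
STORE_FAST q → q=-1. Stack: []
LOAD_FAST_LOAD_FAST a,u → push -3,5. Stack: [-3, 5]
BINARY_OP - → -3 - 5 = -8. Stack: [-8]
LOAD_FAST q → push -1. Stack: [-8, -1]
BINARY_OP - → -8 - -1 = -7. Stack: [-7]
STORE_FAST m → m=-7. Stack: []
LOAD_CONST → push 5. Stack: [5]
STORE_FAST w → w=5. Stack: []
LOAD_FAST w → push 5. Stack: [5]
RETURN_VALUE → return 5.

5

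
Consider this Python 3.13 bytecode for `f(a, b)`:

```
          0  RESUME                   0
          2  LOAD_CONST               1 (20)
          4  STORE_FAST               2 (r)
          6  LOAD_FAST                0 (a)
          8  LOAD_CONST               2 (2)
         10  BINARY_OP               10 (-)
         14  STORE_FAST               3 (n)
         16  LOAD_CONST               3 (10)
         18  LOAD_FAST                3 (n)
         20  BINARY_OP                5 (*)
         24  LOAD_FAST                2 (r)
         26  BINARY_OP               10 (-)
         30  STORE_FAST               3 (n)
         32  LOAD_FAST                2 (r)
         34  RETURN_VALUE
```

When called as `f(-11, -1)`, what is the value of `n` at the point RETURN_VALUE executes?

-150

LOAD_CONST → push 20. Stack: [20]
STORE_FAST r → r=20. Stack: []
LOAD_FAST a → push -11. Stack: [-11]
LOAD_CONST → push 2. Stack: [-11, 2]
BINARY_OP - → -11 - 2 = -13. Stack: [-13]
STORE_FAST n → n=-13. Stack: []
LOAD_CONST → push 10. Stack: [10]
LOAD_FAST n → push -13. Stack: [10, -13]
BINARY_OP * → 10 * -13 = -130. Stack: [-130]
LOAD_FAST r → push 20. Stack: [-130, 20]
BINARY_OP - → -130 - 20 = -150. Stack: [-150]
STORE_FAST n → n=-150. Stack: []
LOAD_FAST r → push 20. Stack: [20]
RETURN_VALUE → return 20.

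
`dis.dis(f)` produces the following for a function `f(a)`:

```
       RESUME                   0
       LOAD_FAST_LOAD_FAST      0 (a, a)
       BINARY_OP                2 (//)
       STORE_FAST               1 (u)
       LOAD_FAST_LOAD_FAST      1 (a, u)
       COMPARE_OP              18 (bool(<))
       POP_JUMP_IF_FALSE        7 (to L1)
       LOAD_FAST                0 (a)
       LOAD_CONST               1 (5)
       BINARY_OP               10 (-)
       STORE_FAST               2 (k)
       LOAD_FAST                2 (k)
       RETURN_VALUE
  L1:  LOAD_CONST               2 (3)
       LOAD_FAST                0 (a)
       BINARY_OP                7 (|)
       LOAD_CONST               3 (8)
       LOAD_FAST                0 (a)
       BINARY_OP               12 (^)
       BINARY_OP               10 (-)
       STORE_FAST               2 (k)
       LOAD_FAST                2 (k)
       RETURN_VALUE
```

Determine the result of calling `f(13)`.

10

LOAD_FAST_LOAD_FAST a,a → push 13,13. Stack: [13, 13]
BINARY_OP // → 13 // 13 = 1. Stack: [1]
STORE_FAST u → u=1. Stack: []
LOAD_FAST_LOAD_FAST a,u → push 13,1. Stack: [13, 1]
COMPARE_OP bool(<) → 13 vs 1 = False. Stack: [False]
POP_JUMP_IF_FALSE → pop False; jump. Stack: []
LOAD_CONST → push 3. Stack: [3]
LOAD_FAST a → push 13. Stack: [3, 13]
BINARY_OP | → 3 | 13 = 15. Stack: [15]
LOAD_CONST → push 8. Stack: [15, 8]
LOAD_FAST a → push 13. Stack: [15, 8, 13]
BINARY_OP ^ → 8 ^ 13 = 5. Stack: [15, 5]
BINARY_OP - → 15 - 5 = 10. Stack: [10]
STORE_FAST k → k=10. Stack: []
LOAD_FAST k → push 10. Stack: [10]
RETURN_VALUE → return 10.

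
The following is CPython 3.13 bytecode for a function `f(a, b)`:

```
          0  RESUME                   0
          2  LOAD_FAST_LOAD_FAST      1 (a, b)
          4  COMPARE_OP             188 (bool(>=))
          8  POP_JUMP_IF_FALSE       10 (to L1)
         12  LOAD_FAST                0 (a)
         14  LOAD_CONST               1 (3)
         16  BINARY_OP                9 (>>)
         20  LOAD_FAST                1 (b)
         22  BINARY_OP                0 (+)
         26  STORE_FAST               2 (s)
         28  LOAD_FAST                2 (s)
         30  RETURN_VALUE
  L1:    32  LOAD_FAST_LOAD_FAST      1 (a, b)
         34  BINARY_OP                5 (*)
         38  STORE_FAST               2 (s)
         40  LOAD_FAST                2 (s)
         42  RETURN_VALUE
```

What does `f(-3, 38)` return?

-114

LOAD_FAST_LOAD_FAST a,b → push -3,38. Stack: [-3, 38]
COMPARE_OP bool(>=) → -3 vs 38 = False. Stack: [False]
POP_JUMP_IF_FALSE → pop False; jump. Stack: []
LOAD_FAST_LOAD_FAST a,b → push -3,38. Stack: [-3, 38]
BINARY_OP * → -3 * 38 = -114. Stack: [-114]
STORE_FAST s → s=-114. Stack: []
LOAD_FAST s → push -114. Stack: [-114]
RETURN_VALUE → return -114.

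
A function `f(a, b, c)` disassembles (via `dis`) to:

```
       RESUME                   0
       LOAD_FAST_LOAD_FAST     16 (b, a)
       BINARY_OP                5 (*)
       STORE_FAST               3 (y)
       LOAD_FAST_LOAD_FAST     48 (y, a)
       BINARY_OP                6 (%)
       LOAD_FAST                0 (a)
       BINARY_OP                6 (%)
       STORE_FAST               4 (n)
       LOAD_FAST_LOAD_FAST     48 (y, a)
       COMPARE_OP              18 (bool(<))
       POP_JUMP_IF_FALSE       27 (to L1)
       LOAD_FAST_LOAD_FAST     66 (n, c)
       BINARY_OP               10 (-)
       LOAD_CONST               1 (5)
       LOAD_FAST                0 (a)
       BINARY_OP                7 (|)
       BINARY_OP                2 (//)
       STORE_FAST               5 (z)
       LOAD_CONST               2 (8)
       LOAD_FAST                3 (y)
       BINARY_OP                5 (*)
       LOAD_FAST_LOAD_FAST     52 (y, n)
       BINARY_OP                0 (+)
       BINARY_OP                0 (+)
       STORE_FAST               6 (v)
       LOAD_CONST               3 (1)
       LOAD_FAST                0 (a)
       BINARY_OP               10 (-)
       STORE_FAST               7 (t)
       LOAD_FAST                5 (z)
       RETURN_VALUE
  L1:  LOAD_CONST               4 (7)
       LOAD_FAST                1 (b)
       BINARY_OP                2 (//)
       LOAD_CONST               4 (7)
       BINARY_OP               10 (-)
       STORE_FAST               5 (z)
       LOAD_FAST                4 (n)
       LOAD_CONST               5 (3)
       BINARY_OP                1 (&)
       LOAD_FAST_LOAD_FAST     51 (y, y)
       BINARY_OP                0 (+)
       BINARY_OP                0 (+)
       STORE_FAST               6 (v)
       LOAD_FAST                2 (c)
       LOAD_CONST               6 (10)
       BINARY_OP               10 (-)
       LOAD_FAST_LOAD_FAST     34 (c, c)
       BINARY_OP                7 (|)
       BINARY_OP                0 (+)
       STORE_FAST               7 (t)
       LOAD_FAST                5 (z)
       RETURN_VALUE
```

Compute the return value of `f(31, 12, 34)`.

LOAD_FAST_LOAD_FAST b,a → push 12,31. Stack: [12, 31]
BINARY_OP * → 12 * 31 = 372. Stack: [372]
STORE_FAST y → y=372. Stack: []
LOAD_FAST_LOAD_FAST y,a → push 372,31. Stack: [372, 31]
BINARY_OP % → 372 % 31 = 0. Stack: [0]
LOAD_FAST a → push 31. Stack: [0, 31]
BINARY_OP % → 0 % 31 = 0. Stack: [0]
STORE_FAST n → n=0. Stack: []
LOAD_FAST_LOAD_FAST y,a → push 372,31. Stack: [372, 31]
COMPARE_OP bool(<) → 372 vs 31 = False. Stack: [False]
POP_JUMP_IF_FALSE → pop False; jump. Stack: []
LOAD_CONST → push 7. Stack: [7]
LOAD_FAST b → push 12. Stack: [7, 12]
BINARY_OP // → 7 // 12 = 0. Stack: [0]
LOAD_CONST → push 7. Stack: [0, 7]
BINARY_OP - → 0 - 7 = -7. Stack: [-7]
STORE_FAST z → z=-7. Stack: []
LOAD_FAST n → push 0. Stack: [0]
LOAD_CONST → push 3. Stack: [0, 3]
BINARY_OP & → 0 & 3 = 0. Stack: [0]
LOAD_FAST_LOAD_FAST y,y → push 372,372. Stack: [0, 372, 372]
BINARY_OP + → 372 + 372 = 744. Stack: [0, 744]
BINARY_OP + → 0 + 744 = 744. Stack: [744]
STORE_FAST v → v=744. Stack: []
LOAD_FAST c → push 34. Stack: [34]
LOAD_CONST → push 10. Stack: [34, 10]
BINARY_OP - → 34 - 10 = 24. Stack: [24]
LOAD_FAST_LOAD_FAST c,c → push 34,34. Stack: [24, 34, 34]
BINARY_OP | → 34 | 34 = 34. Stack: [24, 34]
BINARY_OP + → 24 + 34 = 58. Stack: [58]
STORE_FAST t → t=58. Stack: []
LOAD_FAST z → push -7. Stack: [-7]
RETURN_VALUE → return -7.

-7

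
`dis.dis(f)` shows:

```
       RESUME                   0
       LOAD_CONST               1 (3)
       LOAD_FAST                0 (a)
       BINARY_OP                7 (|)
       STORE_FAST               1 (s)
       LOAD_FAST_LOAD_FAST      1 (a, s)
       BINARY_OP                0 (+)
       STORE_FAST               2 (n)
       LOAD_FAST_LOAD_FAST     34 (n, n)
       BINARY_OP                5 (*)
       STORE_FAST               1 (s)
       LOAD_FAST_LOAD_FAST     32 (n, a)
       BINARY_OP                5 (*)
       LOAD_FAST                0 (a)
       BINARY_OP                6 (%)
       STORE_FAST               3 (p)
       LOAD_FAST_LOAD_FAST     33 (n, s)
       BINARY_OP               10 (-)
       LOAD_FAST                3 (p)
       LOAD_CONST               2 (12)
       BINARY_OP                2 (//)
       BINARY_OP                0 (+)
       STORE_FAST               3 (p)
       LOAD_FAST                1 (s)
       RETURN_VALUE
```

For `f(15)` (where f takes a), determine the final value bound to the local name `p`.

-870

LOAD_CONST → push 3. Stack: [3]
LOAD_FAST a → push 15. Stack: [3, 15]
BINARY_OP | → 3 | 15 = 15. Stack: [15]
STORE_FAST s → s=15. Stack: []
LOAD_FAST_LOAD_FAST a,s → push 15,15. Stack: [15, 15]
BINARY_OP + → 15 + 15 = 30. Stack: [30]
STORE_FAST n → n=30. Stack: []
LOAD_FAST_LOAD_FAST n,n → push 30,30. Stack: [30, 30]
BINARY_OP * → 30 * 30 = 900. Stack: [900]
STORE_FAST s → s=900. Stack: []
LOAD_FAST_LOAD_FAST n,a → push 30,15. Stack: [30, 15]
BINARY_OP * → 30 * 15 = 450. Stack: [450]
LOAD_FAST a → push 15. Stack: [450, 15]
BINARY_OP % → 450 % 15 = 0. Stack: [0]
STORE_FAST p → p=0. Stack: []
LOAD_FAST_LOAD_FAST n,s → push 30,900. Stack: [30, 900]
BINARY_OP - → 30 - 900 = -870. Stack: [-870]
LOAD_FAST p → push 0. Stack: [-870, 0]
LOAD_CONST → push 12. Stack: [-870, 0, 12]
BINARY_OP // → 0 // 12 = 0. Stack: [-870, 0]
BINARY_OP + → -870 + 0 = -870. Stack: [-870]
STORE_FAST p → p=-870. Stack: []
LOAD_FAST s → push 900. Stack: [900]
RETURN_VALUE → return 900.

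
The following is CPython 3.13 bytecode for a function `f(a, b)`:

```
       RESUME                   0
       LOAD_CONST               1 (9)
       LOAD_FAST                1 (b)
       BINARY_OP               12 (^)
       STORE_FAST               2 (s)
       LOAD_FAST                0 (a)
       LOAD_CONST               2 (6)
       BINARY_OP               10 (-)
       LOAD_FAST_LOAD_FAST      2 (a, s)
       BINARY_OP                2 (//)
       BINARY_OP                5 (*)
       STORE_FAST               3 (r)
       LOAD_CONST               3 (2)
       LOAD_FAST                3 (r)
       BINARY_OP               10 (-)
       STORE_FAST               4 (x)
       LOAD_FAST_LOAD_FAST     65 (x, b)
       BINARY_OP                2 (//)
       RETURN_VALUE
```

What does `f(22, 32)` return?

LOAD_CONST → push 9. Stack: [9]
LOAD_FAST b → push 32. Stack: [9, 32]
BINARY_OP ^ → 9 ^ 32 = 41. Stack: [41]
STORE_FAST s → s=41. Stack: []
LOAD_FAST a → push 22. Stack: [22]
LOAD_CONST → push 6. Stack: [22, 6]
BINARY_OP - → 22 - 6 = 16. Stack: [16]
LOAD_FAST_LOAD_FAST a,s → push 22,41. Stack: [16, 22, 41]
BINARY_OP // → 22 // 41 = 0. Stack: [16, 0]
BINARY_OP * → 16 * 0 = 0. Stack: [0]
STORE_FAST r → r=0. Stack: []
LOAD_CONST → push 2. Stack: [2]
LOAD_FAST r → push 0. Stack: [2, 0]
BINARY_OP - → 2 - 0 = 2. Stack: [2]
STORE_FAST x → x=2. Stack: []
LOAD_FAST_LOAD_FAST x,b → push 2,32. Stack: [2, 32]
BINARY_OP // → 2 // 32 = 0. Stack: [0]
RETURN_VALUE → return 0.

0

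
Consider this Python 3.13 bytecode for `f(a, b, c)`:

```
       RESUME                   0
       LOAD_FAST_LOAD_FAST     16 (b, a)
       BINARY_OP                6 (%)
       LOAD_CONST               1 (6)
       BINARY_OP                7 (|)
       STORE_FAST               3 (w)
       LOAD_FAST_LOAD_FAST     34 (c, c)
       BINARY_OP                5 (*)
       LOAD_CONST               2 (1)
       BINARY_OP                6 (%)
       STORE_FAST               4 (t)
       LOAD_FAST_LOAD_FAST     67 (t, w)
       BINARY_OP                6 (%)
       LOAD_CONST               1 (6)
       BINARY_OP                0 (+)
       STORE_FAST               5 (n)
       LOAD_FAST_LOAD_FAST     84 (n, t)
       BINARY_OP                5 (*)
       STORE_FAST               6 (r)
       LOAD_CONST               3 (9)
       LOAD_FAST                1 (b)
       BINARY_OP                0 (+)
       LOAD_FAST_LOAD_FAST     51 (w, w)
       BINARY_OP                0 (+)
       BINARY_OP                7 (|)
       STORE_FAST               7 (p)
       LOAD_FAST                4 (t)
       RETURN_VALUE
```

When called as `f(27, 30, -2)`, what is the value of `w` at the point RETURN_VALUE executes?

LOAD_FAST_LOAD_FAST b,a → push 30,27. Stack: [30, 27]
BINARY_OP % → 30 % 27 = 3. Stack: [3]
LOAD_CONST → push 6. Stack: [3, 6]
BINARY_OP | → 3 | 6 = 7. Stack: [7]
STORE_FAST w → w=7. Stack: []
LOAD_FAST_LOAD_FAST c,c → push -2,-2. Stack: [-2, -2]
BINARY_OP * → -2 * -2 = 4. Stack: [4]
LOAD_CONST → push 1. Stack: [4, 1]
BINARY_OP % → 4 % 1 = 0. Stack: [0]
STORE_FAST t → t=0. Stack: []
LOAD_FAST_LOAD_FAST t,w → push 0,7. Stack: [0, 7]
BINARY_OP % → 0 % 7 = 0. Stack: [0]
LOAD_CONST → push 6. Stack: [0, 6]
BINARY_OP + → 0 + 6 = 6. Stack: [6]
STORE_FAST n → n=6. Stack: []
LOAD_FAST_LOAD_FAST n,t → push 6,0. Stack: [6, 0]
BINARY_OP * → 6 * 0 = 0. Stack: [0]
STORE_FAST r → r=0. Stack: []
LOAD_CONST → push 9. Stack: [9]
LOAD_FAST b → push 30. Stack: [9, 30]
BINARY_OP + → 9 + 30 = 39. Stack: [39]
LOAD_FAST_LOAD_FAST w,w → push 7,7. Stack: [39, 7, 7]
BINARY_OP + → 7 + 7 = 14. Stack: [39, 14]
BINARY_OP | → 39 | 14 = 47. Stack: [47]
STORE_FAST p → p=47. Stack: []
LOAD_FAST t → push 0. Stack: [0]
RETURN_VALUE → return 0.

7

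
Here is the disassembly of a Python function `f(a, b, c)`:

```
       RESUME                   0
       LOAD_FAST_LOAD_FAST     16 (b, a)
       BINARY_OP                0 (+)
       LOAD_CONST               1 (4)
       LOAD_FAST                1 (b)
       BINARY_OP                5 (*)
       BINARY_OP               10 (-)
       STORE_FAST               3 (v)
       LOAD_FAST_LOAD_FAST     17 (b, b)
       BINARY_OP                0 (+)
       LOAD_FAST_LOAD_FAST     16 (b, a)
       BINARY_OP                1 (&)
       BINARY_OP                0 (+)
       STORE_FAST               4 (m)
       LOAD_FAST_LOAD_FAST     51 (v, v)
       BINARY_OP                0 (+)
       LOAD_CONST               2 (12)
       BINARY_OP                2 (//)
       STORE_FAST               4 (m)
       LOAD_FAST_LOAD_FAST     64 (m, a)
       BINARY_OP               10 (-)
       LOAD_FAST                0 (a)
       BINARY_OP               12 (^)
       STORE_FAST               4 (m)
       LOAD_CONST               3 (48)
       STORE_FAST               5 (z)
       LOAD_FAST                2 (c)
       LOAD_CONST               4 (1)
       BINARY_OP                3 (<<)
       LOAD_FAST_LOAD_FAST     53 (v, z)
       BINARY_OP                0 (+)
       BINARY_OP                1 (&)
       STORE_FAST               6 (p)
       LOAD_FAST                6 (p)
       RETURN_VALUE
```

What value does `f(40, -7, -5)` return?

LOAD_FAST_LOAD_FAST b,a → push -7,40. Stack: [-7, 40]
BINARY_OP + → -7 + 40 = 33. Stack: [33]
LOAD_CONST → push 4. Stack: [33, 4]
LOAD_FAST b → push -7. Stack: [33, 4, -7]
BINARY_OP * → 4 * -7 = -28. Stack: [33, -28]
BINARY_OP - → 33 - -28 = 61. Stack: [61]
STORE_FAST v → v=61. Stack: []
LOAD_FAST_LOAD_FAST b,b → push -7,-7. Stack: [-7, -7]
BINARY_OP + → -7 + -7 = -14. Stack: [-14]
LOAD_FAST_LOAD_FAST b,a → push -7,40. Stack: [-14, -7, 40]
BINARY_OP & → -7 & 40 = 40. Stack: [-14, 40]
BINARY_OP + → -14 + 40 = 26. Stack: [26]
STORE_FAST m → m=26. Stack: []
LOAD_FAST_LOAD_FAST v,v → push 61,61. Stack: [61, 61]
BINARY_OP + → 61 + 61 = 122. Stack: [122]
LOAD_CONST → push 12. Stack: [122, 12]
BINARY_OP // → 122 // 12 = 10. Stack: [10]
STORE_FAST m → m=10. Stack: []
LOAD_FAST_LOAD_FAST m,a → push 10,40. Stack: [10, 40]
BINARY_OP - → 10 - 40 = -30. Stack: [-30]
LOAD_FAST a → push 40. Stack: [-30, 40]
BINARY_OP ^ → -30 ^ 40 = -54. Stack: [-54]
STORE_FAST m → m=-54. Stack: []
LOAD_CONST → push 48. Stack: [48]
STORE_FAST z → z=48. Stack: []
LOAD_FAST c → push -5. Stack: [-5]
LOAD_CONST → push 1. Stack: [-5, 1]
BINARY_OP << → -5 << 1 = -10. Stack: [-10]
LOAD_FAST_LOAD_FAST v,z → push 61,48. Stack: [-10, 61, 48]
BINARY_OP + → 61 + 48 = 109. Stack: [-10, 109]
BINARY_OP & → -10 & 109 = 100. Stack: [100]
STORE_FAST p → p=100. Stack: []
LOAD_FAST p → push 100. Stack: [100]
RETURN_VALUE → return 100.

100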